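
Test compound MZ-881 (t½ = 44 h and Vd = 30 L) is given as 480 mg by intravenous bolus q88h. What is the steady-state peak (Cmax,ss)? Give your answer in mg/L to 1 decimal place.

τ = 88 h = 2 half-lives, so f = (1/2)^2 = 0.25.
Accumulation ratio R = 1/(1 − f) = 1/0.75 = 4/3.
Single-dose peak C₀ = D/Vd = 480/30 = 16 mg/L.
Steady-state peak Cmax,ss = C₀·R = 16 × 4/3 ≈ 21.333 mg/L.

21.3 mg/L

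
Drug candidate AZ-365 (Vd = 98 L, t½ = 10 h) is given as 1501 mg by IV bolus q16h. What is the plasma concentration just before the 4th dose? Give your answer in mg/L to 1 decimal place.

7.3 mg/L

f = (1/2)^(τ/t½) = (1/2)^(16/10) ≈ 0.3299.
C₀ = D/Vd = 1501/98 ≈ 15.316 mg/L.
Before the 4th dose, 3 doses have been given. Superposition: Cmin = C₀·(f + f² + … + f^3).
≈ 15.316 × (0.3299 + 0.1088 + 0.0359) ≈ 15.316 × 0.4746 ≈ 7.269 mg/L.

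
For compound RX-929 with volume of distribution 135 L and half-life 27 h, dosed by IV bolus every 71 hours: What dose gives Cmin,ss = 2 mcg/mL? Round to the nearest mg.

τ/t½ = 71/27 ≈ 2.6296, so f = (1/2)^(71/27) ≈ 0.161586.
Cmin,ss = (D/Vd)·f/(1−f), so D = Cmin,ss·Vd·(1−f)/f.
D = 2 × 135 × (1−f)/f ≈ 2 × 135 × 5.18865 ≈ 1400.94 mg.

1401 mg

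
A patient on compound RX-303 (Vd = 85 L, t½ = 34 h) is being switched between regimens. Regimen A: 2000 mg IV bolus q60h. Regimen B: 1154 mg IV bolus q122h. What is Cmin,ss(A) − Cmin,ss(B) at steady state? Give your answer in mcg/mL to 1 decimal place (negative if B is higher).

Regimen A: f = (1/2)^(60/34) ≈ 0.2943; Cmin,ss = (2000/85)·f/(1−f) ≈ 9.813 mcg/mL.
Regimen B: f = (1/2)^(122/34) ≈ 0.0831; Cmin,ss = (1154/85)·f/(1−f) ≈ 1.230 mcg/mL.
Difference ≈ 9.813 − 1.230 ≈ 8.583 mcg/mL.

8.6 mcg/mL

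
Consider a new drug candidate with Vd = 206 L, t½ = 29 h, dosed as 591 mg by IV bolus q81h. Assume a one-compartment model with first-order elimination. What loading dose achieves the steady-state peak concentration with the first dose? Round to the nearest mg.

f = (1/2)^(81/29) ≈ 0.144275; accumulation ratio R = 1/(1−f) ≈ 1.16860.
Loading dose to hit Cmax,ss on first dose: D_load = D_maint·R ≈ 591 × 1.16860 ≈ 690.64 mg.

691 mg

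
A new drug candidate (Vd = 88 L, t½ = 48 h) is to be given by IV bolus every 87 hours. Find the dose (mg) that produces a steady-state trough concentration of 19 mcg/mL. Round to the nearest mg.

τ/t½ = 87/48 ≈ 1.8125, so f = (1/2)^(87/48) ≈ 0.284697.
Cmin,ss = (D/Vd)·f/(1−f), so D = Cmin,ss·Vd·(1−f)/f.
D = 19 × 88 × (1−f)/f ≈ 19 × 88 × 2.51251 ≈ 4200.92 mg.

4201 mg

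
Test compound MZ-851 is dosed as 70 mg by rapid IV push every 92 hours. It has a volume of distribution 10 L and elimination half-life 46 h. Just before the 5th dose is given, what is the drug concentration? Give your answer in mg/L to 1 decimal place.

f = (1/2)^(τ/t½) = (1/2)^(92/46) ≈ 0.2500.
C₀ = D/Vd = 70/10 ≈ 7.000 mg/L.
Before the 5th dose, 4 doses have been given. Superposition: Cmin = C₀·(f + f² + … + f^4).
≈ 7.000 × (0.2500 + 0.0625 + 0.0156 + 0.0039) ≈ 7.000 × 0.3320 ≈ 2.324 mg/L.

2.3 mg/L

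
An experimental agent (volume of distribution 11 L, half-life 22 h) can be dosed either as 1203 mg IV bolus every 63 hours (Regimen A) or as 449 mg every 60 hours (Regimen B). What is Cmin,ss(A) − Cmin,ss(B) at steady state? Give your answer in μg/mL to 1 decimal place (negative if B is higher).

10.2 μg/mL

Regimen A: f = (1/2)^(63/22) ≈ 0.1374; Cmin,ss = (1203/11)·f/(1−f) ≈ 17.420 μg/mL.
Regimen B: f = (1/2)^(60/22) ≈ 0.1510; Cmin,ss = (449/11)·f/(1−f) ≈ 7.260 μg/mL.
Difference ≈ 17.420 − 7.260 ≈ 10.160 μg/mL.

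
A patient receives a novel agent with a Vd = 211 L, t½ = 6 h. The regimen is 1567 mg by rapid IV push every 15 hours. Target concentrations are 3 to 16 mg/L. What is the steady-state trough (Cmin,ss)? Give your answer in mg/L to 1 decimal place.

1.6 mg/L

Over one 15-h interval, 15/6 ≈ 2.5 half-lives elapse, leaving f ≈ 0.1768 of each dose.
At steady state, accumulation factor R = 1/(1 − e^(−kτ)) ≈ 1.2148.
Single-dose peak C₀ = D/Vd = 1567/211 ≈ 7.427 mg/L.
Cmax,ss = C₀/(1 − f) ≈ 7.427/0.8232 ≈ 9.022 mg/L.
Steady-state trough Cmin,ss = Cmax,ss·f ≈ 9.022 × 0.1768 ≈ 1.595 mg/L.
Trough 1.6 mg/L vs MEC 3 mg/L: subtherapeutic.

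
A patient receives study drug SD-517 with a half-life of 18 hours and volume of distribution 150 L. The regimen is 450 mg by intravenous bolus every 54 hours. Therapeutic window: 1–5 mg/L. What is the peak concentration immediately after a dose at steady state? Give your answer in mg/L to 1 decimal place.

3.4 mg/L

The dosing interval is 3 half-lives, so f = 2^(−3) = 0.125.
Accumulation ratio R = 1/(1 − f) = 1/0.875 = 8/7.
Single-dose peak C₀ = D/Vd = 450/150 = 3 mg/L.
Steady-state peak Cmax,ss = C₀·R = 3 × 8/7 ≈ 3.429 mg/L.
Peak 3.4 mg/L vs MTC 5 mg/L: below toxic threshold.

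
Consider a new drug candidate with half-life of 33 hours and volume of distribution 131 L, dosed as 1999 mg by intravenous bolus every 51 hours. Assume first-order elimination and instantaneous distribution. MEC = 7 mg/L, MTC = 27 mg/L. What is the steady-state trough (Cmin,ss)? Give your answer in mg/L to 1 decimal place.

τ/t½ = 51/33 ≈ 1.5455, so fraction remaining f = (1/2)^(51/33) ≈ 0.3426.
Accumulation ratio R = 1/(1 − f) ≈ 1/0.6574 ≈ 1.5211.
Each bolus raises the concentration by D/Vd = 1999/131 ≈ 15.260 mg/L.
Cmax,ss = C₀/(1 − f) ≈ 15.260/0.6574 ≈ 23.213 mg/L.
Steady-state trough Cmin,ss = Cmax,ss·f ≈ 23.213 × 0.3426 ≈ 7.953 mg/L.
Trough 8.0 mg/L vs MEC 7 mg/L: adequate.

8.0 mg/L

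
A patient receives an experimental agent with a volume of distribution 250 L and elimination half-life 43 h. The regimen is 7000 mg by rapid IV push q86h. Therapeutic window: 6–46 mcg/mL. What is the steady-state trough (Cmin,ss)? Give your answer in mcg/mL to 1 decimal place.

τ = 86 h = 2 half-lives, so f = (1/2)^2 = 0.25.
At steady state, R = 1/(1 − 0.25) = 4/3.
Single-dose peak C₀ = D/Vd = 7000/250 = 28 mcg/mL.
Steady-state peak Cmax,ss = C₀·R = 28 × 4/3 ≈ 37.333 mcg/mL.
Steady-state trough Cmin,ss = Cmax,ss·f ≈ 37.333 × 0.25 ≈ 9.333 mcg/mL.
Trough 9.3 mcg/mL vs MEC 6 mcg/mL: adequate.

9.3 mcg/mL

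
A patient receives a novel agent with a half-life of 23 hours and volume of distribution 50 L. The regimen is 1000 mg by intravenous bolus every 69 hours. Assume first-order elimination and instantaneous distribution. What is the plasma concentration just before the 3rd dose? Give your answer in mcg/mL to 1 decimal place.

f = (1/2)^(τ/t½) = (1/2)^(69/23) ≈ 0.1250.
C₀ = D/Vd = 1000/50 ≈ 20.000 mcg/mL.
Before the 3rd dose, 2 doses have been given. Superposition: Cmin = C₀·(f + f²).
≈ 20.000 × (0.1250 + 0.0156) ≈ 20.000 × 0.1406 ≈ 2.812 mcg/mL.

2.8 mcg/mL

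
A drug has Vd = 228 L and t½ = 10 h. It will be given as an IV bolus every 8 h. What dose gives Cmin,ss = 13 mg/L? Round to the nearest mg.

2197 mg

τ/t½ = 8/10 ≈ 0.8, so f = (1/2)^(8/10) ≈ 0.574349.
Cmin,ss = (D/Vd)·f/(1−f), so D = Cmin,ss·Vd·(1−f)/f.
D = 13 × 228 × (1−f)/f ≈ 13 × 228 × 0.74110 ≈ 2196.62 mg.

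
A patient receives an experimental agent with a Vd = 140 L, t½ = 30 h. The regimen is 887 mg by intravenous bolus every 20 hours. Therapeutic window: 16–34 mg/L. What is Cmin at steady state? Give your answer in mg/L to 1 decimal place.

10.8 mg/L

k = ln2/t½ = ln2/30 ≈ 0.023105 h⁻¹; fraction remaining f = e^(−kτ) = e^(−0.023105×20) ≈ 0.6300.
Each bolus raises the concentration by D/Vd = 887/140 ≈ 6.336 mg/L.
Steady-state trough Cmin,ss = C₀·f/(1−f) ≈ 6.336 × 0.6300/0.3700 ≈ 10.788 mg/L.
Trough 10.8 mg/L vs MEC 16 mg/L: subtherapeutic.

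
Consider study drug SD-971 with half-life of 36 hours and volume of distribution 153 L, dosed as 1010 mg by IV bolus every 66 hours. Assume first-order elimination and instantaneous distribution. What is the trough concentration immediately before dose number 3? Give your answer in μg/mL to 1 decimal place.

2.4 μg/mL

f = (1/2)^(τ/t½) = (1/2)^(66/36) ≈ 0.2806.
C₀ = D/Vd = 1010/153 ≈ 6.601 μg/mL.
Before the 3rd dose, 2 doses have been given. Superposition: Cmin = C₀·(f + f²).
≈ 6.601 × (0.2806 + 0.0787) ≈ 6.601 × 0.3593 ≈ 2.372 μg/mL.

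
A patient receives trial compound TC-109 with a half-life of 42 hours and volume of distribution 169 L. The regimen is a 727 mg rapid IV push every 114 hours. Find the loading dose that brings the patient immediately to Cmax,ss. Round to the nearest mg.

858 mg

f = (1/2)^(114/42) ≈ 0.152377; accumulation ratio R = 1/(1−f) ≈ 1.17977.
Loading dose to hit Cmax,ss on first dose: D_load = D_maint·R ≈ 727 × 1.17977 ≈ 857.69 mg.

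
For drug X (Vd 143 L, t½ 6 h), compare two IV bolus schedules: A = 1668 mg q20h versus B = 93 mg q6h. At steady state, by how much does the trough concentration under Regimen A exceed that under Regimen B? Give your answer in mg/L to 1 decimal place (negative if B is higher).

Regimen A: f = (1/2)^(20/6) ≈ 0.0992; Cmin,ss = (1668/143)·f/(1−f) ≈ 1.285 mg/L.
Regimen B: f = (1/2)^(6/6) ≈ 0.5000; Cmin,ss = (93/143)·f/(1−f) ≈ 0.650 mg/L.
Difference ≈ 1.285 − 0.650 ≈ 0.635 mg/L.

0.6 mg/L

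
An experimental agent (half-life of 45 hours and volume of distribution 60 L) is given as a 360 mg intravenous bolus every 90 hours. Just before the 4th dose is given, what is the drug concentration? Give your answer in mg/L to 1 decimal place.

f = (1/2)^(τ/t½) = (1/2)^(90/45) ≈ 0.2500.
C₀ = D/Vd = 360/60 ≈ 6.000 mg/L.
Before the 4th dose, 3 doses have been given. Superposition: Cmin = C₀·(f + f² + … + f^3).
≈ 6.000 × (0.2500 + 0.0625 + 0.0156) ≈ 6.000 × 0.3281 ≈ 1.969 mg/L.

2.0 mg/L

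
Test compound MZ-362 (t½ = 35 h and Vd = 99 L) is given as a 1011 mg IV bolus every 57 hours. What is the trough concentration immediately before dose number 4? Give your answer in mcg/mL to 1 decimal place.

4.7 mcg/mL

f = (1/2)^(τ/t½) = (1/2)^(57/35) ≈ 0.3234.
C₀ = D/Vd = 1011/99 ≈ 10.212 mcg/mL.
Before the 4th dose, 3 doses have been given. Superposition: Cmin = C₀·(f + f² + … + f^3).
≈ 10.212 × (0.3234 + 0.1046 + 0.0338) ≈ 10.212 × 0.4618 ≈ 4.716 mcg/mL.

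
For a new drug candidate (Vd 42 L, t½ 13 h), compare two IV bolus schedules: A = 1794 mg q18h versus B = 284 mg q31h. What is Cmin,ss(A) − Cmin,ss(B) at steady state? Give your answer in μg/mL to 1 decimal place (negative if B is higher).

24.9 μg/mL

Regimen A: f = (1/2)^(18/13) ≈ 0.3830; Cmin,ss = (1794/42)·f/(1−f) ≈ 26.515 μg/mL.
Regimen B: f = (1/2)^(31/13) ≈ 0.1915; Cmin,ss = (284/42)·f/(1−f) ≈ 1.602 μg/mL.
Difference ≈ 26.515 − 1.602 ≈ 24.913 μg/mL.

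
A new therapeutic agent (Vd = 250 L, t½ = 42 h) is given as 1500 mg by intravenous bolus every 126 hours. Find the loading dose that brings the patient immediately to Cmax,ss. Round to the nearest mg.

f = (1/2)^(126/42) ≈ 0.125000; accumulation ratio R = 1/(1−f) ≈ 1.14286.
Loading dose to hit Cmax,ss on first dose: D_load = D_maint·R ≈ 1500 × 1.14286 ≈ 1714.29 mg.

1714 mg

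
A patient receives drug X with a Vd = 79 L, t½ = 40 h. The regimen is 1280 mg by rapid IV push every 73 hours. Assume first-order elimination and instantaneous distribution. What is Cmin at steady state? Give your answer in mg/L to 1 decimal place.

6.4 mg/L

τ/t½ = 73/40 ≈ 1.825, so fraction remaining f = (1/2)^(73/40) ≈ 0.2822.
At steady state, accumulation factor R = 1/(1 − e^(−kτ)) ≈ 1.3931.
Each bolus raises the concentration by D/Vd = 1280/79 ≈ 16.203 mg/L.
Cmax,ss = C₀/(1 − f) ≈ 16.203/0.7178 ≈ 22.573 mg/L.
One interval later, Cmin,ss = Cmax,ss·e^(−kτ) ≈ 22.573 × 0.2822 ≈ 6.370 mg/L.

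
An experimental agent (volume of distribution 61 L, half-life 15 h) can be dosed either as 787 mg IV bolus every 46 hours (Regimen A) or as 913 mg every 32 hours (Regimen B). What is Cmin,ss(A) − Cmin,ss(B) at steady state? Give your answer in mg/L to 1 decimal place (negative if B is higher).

-2.7 mg/L

Regimen A: f = (1/2)^(46/15) ≈ 0.1194; Cmin,ss = (787/61)·f/(1−f) ≈ 1.749 mg/L.
Regimen B: f = (1/2)^(32/15) ≈ 0.2279; Cmin,ss = (913/61)·f/(1−f) ≈ 4.418 mg/L.
Difference ≈ 1.749 − 4.418 ≈ -2.669 mg/L.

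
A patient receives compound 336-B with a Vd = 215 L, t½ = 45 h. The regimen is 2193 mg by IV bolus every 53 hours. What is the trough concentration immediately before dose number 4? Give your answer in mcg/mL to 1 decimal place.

7.4 mcg/mL

f = (1/2)^(τ/t½) = (1/2)^(53/45) ≈ 0.4420.
C₀ = D/Vd = 2193/215 ≈ 10.200 mcg/mL.
Before the 4th dose, 3 doses have been given. Superposition: Cmin = C₀·(f + f² + … + f^3).
≈ 10.200 × (0.4420 + 0.1954 + 0.0864) ≈ 10.200 × 0.7238 ≈ 7.383 mcg/mL.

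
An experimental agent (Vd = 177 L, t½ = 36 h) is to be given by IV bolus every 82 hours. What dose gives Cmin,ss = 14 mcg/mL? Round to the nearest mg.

τ/t½ = 82/36 ≈ 2.2778, so f = (1/2)^(82/36) ≈ 0.206215.
Cmin,ss = (D/Vd)·f/(1−f), so D = Cmin,ss·Vd·(1−f)/f.
D = 14 × 177 × (1−f)/f ≈ 14 × 177 × 3.84931 ≈ 9538.59 mg.

9539 mg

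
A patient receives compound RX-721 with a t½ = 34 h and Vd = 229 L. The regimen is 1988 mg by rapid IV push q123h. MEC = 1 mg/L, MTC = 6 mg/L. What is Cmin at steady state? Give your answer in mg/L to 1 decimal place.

τ/t½ = 123/34 ≈ 3.6176, so fraction remaining f = (1/2)^(123/34) ≈ 0.0815.
Accumulation ratio R = 1/(1 − f) ≈ 1/0.9185 ≈ 1.0887.
Single-dose peak C₀ = D/Vd = 1988/229 ≈ 8.681 mg/L.
Steady-state peak Cmax,ss = C₀·R ≈ 8.681 × 1.0887 ≈ 9.451 mg/L.
Steady-state trough Cmin,ss = Cmax,ss·f ≈ 9.451 × 0.0815 ≈ 0.770 mg/L.
Trough 0.8 mg/L vs MEC 1 mg/L: subtherapeutic.

0.8 mg/L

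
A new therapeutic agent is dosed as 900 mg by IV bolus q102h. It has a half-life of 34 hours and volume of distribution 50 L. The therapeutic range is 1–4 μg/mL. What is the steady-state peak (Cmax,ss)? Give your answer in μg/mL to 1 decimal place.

20.6 μg/mL

The dosing interval is 3 half-lives, so f = 2^(−3) = 0.125.
At steady state, R = 1/(1 − 0.125) = 8/7.
Single-dose peak C₀ = D/Vd = 900/50 = 18 μg/mL.
Steady-state peak Cmax,ss = C₀·R = 18 × 8/7 ≈ 20.571 μg/mL.
Peak 20.6 μg/mL vs MTC 4 μg/mL: exceeds toxic threshold.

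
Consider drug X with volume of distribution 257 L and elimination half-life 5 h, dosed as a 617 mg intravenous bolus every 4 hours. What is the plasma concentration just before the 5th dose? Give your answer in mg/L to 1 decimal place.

f = (1/2)^(τ/t½) = (1/2)^(4/5) ≈ 0.5743.
C₀ = D/Vd = 617/257 ≈ 2.401 mg/L.
Before the 5th dose, 4 doses have been given. Superposition: Cmin = C₀·(f + f² + … + f^4).
≈ 2.401 × (0.5743 + 0.3298 + 0.1894 + 0.1088) ≈ 2.401 × 1.2023 ≈ 2.887 mg/L.

2.9 mg/L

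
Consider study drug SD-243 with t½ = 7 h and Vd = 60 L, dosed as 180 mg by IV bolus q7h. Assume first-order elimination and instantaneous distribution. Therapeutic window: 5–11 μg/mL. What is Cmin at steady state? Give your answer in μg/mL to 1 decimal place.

3.0 μg/mL

τ = 7 h = 1 half-life, so f = (1/2)^1 = 0.5.
Accumulation ratio R = 1/(1 − f) = 1/0.5 = 2/1.
Single-dose peak C₀ = D/Vd = 180/60 = 3 μg/mL.
Steady-state peak Cmax,ss = C₀·R = 3 × 2/1 ≈ 6.000 μg/mL.
Steady-state trough Cmin,ss = Cmax,ss·f ≈ 6.000 × 0.5 ≈ 3.000 μg/mL.
Trough 3.0 μg/mL vs MEC 5 μg/mL: subtherapeutic.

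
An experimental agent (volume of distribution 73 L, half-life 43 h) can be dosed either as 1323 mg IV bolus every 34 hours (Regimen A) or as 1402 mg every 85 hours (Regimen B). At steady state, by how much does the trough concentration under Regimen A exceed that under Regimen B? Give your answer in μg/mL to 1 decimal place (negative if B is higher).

18.3 μg/mL

Regimen A: f = (1/2)^(34/43) ≈ 0.5781; Cmin,ss = (1323/73)·f/(1−f) ≈ 24.833 μg/mL.
Regimen B: f = (1/2)^(85/43) ≈ 0.2541; Cmin,ss = (1402/73)·f/(1−f) ≈ 6.543 μg/mL.
Difference ≈ 24.833 − 6.543 ≈ 18.290 μg/mL.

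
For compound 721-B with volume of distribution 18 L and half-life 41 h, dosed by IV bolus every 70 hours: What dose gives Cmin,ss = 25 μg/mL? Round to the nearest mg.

τ/t½ = 70/41 ≈ 1.7073, so f = (1/2)^(70/41) ≈ 0.306229.
Cmin,ss = (D/Vd)·f/(1−f), so D = Cmin,ss·Vd·(1−f)/f.
D = 25 × 18 × (1−f)/f ≈ 25 × 18 × 2.26553 ≈ 1019.49 mg.

1019 mg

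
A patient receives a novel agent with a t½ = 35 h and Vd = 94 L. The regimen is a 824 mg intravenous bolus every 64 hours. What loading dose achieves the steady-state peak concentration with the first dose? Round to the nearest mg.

1147 mg

f = (1/2)^(64/35) ≈ 0.281543; accumulation ratio R = 1/(1−f) ≈ 1.39187.
Loading dose to hit Cmax,ss on first dose: D_load = D_maint·R ≈ 824 × 1.39187 ≈ 1146.90 mg.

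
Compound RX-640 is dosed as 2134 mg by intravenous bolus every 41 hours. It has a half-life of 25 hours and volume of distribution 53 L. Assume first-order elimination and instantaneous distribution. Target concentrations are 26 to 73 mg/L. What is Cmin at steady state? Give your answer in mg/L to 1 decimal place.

19.0 mg/L

k = ln2/t½ = ln2/25 ≈ 0.027726 h⁻¹; fraction remaining f = e^(−kτ) = e^(−0.027726×41) ≈ 0.3209.
Single-dose peak C₀ = D/Vd = 2134/53 ≈ 40.264 mg/L.
Steady-state trough Cmin,ss = C₀·f/(1−f) ≈ 40.264 × 0.3209/0.6791 ≈ 19.026 mg/L.
Trough 19.0 mg/L vs MEC 26 mg/L: subtherapeutic.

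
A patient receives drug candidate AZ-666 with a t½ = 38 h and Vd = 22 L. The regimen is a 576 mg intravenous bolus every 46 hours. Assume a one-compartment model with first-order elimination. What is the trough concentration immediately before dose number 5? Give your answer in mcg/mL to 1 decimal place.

f = (1/2)^(τ/t½) = (1/2)^(46/38) ≈ 0.4321.
C₀ = D/Vd = 576/22 ≈ 26.182 mcg/mL.
Before the 5th dose, 4 doses have been given. Superposition: Cmin = C₀·(f + f² + … + f^4).
≈ 26.182 × (0.4321 + 0.1867 + 0.0807 + 0.0349) ≈ 26.182 × 0.7344 ≈ 19.228 mcg/mL.

19.2 mcg/mL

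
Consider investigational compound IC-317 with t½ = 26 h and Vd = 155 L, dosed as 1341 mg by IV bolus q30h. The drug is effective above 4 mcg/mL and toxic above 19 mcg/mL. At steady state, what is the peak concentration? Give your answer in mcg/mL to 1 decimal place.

Over one 30-h interval, 30/26 ≈ 1.1538 half-lives elapse, leaving f ≈ 0.4494 of each dose.
Accumulation ratio R = 1/(1 − f) ≈ 1/0.5506 ≈ 1.8162.
Single-dose peak C₀ = D/Vd = 1341/155 ≈ 8.652 mcg/mL.
Steady-state peak Cmax,ss = C₀·R ≈ 8.652 × 1.8162 ≈ 15.714 mcg/mL.
Peak 15.7 mcg/mL vs MTC 19 mcg/mL: below toxic threshold.

15.7 mcg/mL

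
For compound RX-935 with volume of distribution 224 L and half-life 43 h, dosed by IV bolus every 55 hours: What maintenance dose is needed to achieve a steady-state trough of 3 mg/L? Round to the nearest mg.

τ/t½ = 55/43 ≈ 1.2791, so f = (1/2)^(55/43) ≈ 0.412061.
Cmin,ss = (D/Vd)·f/(1−f), so D = Cmin,ss·Vd·(1−f)/f.
D = 3 × 224 × (1−f)/f ≈ 3 × 224 × 1.42683 ≈ 958.83 mg.

959 mg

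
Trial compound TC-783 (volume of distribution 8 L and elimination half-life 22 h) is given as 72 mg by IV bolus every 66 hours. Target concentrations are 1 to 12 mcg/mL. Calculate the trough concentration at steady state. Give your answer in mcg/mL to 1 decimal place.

1.3 mcg/mL

The dosing interval is 3 half-lives, so f = 2^(−3) = 0.125.
At steady state, R = 1/(1 − 0.125) = 8/7.
Single-dose peak C₀ = D/Vd = 72/8 = 9 mcg/mL.
Steady-state peak Cmax,ss = C₀·R = 9 × 8/7 ≈ 10.286 mcg/mL.
Steady-state trough Cmin,ss = Cmax,ss·f ≈ 10.286 × 0.125 ≈ 1.286 mcg/mL.
Trough 1.3 mcg/mL vs MEC 1 mcg/mL: adequate.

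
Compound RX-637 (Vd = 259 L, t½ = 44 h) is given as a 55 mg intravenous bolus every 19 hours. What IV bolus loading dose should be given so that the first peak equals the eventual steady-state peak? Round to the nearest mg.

f = (1/2)^(19/44) ≈ 0.741327; accumulation ratio R = 1/(1−f) ≈ 3.86588.
Loading dose to hit Cmax,ss on first dose: D_load = D_maint·R ≈ 55 × 3.86588 ≈ 212.62 mg.

213 mg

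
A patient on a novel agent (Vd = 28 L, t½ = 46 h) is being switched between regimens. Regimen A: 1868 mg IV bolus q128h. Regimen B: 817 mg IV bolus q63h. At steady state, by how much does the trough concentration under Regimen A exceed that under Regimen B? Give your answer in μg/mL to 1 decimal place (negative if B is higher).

-7.1 μg/mL

Regimen A: f = (1/2)^(128/46) ≈ 0.1453; Cmin,ss = (1868/28)·f/(1−f) ≈ 11.342 μg/mL.
Regimen B: f = (1/2)^(63/46) ≈ 0.3870; Cmin,ss = (817/28)·f/(1−f) ≈ 18.421 μg/mL.
Difference ≈ 11.342 − 18.421 ≈ -7.079 μg/mL.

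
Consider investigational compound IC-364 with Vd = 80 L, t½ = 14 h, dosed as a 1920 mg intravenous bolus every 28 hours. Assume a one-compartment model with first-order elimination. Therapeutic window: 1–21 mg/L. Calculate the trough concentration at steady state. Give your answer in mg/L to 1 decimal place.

The dosing interval is 2 half-lives, so f = 2^(−2) = 0.25.
Accumulation ratio R = 1/(1 − f) = 1/0.75 = 4/3.
Single-dose peak C₀ = D/Vd = 1920/80 = 24 mg/L.
Steady-state peak Cmax,ss = C₀·R = 24 × 4/3 ≈ 32.000 mg/L.
Steady-state trough Cmin,ss = Cmax,ss·f ≈ 32.000 × 0.25 ≈ 8.000 mg/L.
Trough 8.0 mg/L vs MEC 1 mg/L: adequate.

8.0 mg/L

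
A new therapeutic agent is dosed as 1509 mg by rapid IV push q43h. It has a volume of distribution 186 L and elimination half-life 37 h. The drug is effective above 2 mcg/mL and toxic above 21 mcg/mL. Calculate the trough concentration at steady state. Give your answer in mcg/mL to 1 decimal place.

Over one 43-h interval, 43/37 ≈ 1.1622 half-lives elapse, leaving f ≈ 0.4468 of each dose.
Single-dose peak C₀ = D/Vd = 1509/186 ≈ 8.113 mcg/mL.
Steady-state trough Cmin,ss = C₀·f/(1−f) ≈ 8.113 × 0.4468/0.5532 ≈ 6.553 mcg/mL.
Trough 6.6 mcg/mL vs MEC 2 mcg/mL: adequate.

6.6 mcg/mL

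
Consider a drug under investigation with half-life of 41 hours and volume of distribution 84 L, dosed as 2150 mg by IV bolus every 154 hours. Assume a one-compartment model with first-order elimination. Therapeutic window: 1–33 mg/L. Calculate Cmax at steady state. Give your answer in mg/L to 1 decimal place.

k = ln2/t½ = ln2/41 ≈ 0.016906 h⁻¹; fraction remaining f = e^(−kτ) = e^(−0.016906×154) ≈ 0.0740.
Accumulation ratio R = 1/(1 − f) ≈ 1/0.9260 ≈ 1.0799.
Single-dose peak C₀ = D/Vd = 2150/84 ≈ 25.595 mg/L.
Steady-state peak Cmax,ss = C₀·R ≈ 25.595 × 1.0799 ≈ 27.640 mg/L.
Peak 27.6 mg/L vs MTC 33 mg/L: below toxic threshold.

27.6 mg/L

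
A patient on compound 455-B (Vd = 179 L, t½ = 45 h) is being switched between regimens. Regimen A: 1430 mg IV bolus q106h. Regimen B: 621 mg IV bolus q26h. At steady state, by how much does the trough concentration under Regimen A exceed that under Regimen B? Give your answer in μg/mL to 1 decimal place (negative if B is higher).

-5.1 μg/mL

Regimen A: f = (1/2)^(106/45) ≈ 0.1954; Cmin,ss = (1430/179)·f/(1−f) ≈ 1.940 μg/mL.
Regimen B: f = (1/2)^(26/45) ≈ 0.6700; Cmin,ss = (621/179)·f/(1−f) ≈ 7.044 μg/mL.
Difference ≈ 1.940 − 7.044 ≈ -5.104 μg/mL.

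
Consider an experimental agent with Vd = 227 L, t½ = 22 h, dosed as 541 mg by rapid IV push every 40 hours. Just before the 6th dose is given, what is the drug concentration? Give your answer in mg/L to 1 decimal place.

0.9 mg/L

f = (1/2)^(τ/t½) = (1/2)^(40/22) ≈ 0.2836.
C₀ = D/Vd = 541/227 ≈ 2.383 mg/L.
Before the 6th dose, 5 doses have been given. Superposition: Cmin = C₀·(f + f² + … + f^5).
≈ 2.383 × (0.2836 + 0.0804 + 0.0228 + 0.0065 + 0.0018) ≈ 2.383 × 0.3951 ≈ 0.942 mg/L.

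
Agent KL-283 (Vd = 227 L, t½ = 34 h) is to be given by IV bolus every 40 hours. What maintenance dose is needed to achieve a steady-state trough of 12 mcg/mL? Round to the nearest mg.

3433 mg

τ/t½ = 40/34 ≈ 1.1765, so f = (1/2)^(40/34) ≈ 0.442433.
Cmin,ss = (D/Vd)·f/(1−f), so D = Cmin,ss·Vd·(1−f)/f.
D = 12 × 227 × (1−f)/f ≈ 12 × 227 × 1.26023 ≈ 3432.87 mg.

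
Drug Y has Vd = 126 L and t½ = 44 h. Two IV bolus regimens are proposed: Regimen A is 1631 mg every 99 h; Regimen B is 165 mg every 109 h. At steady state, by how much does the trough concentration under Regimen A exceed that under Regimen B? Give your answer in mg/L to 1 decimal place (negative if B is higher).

3.2 mg/L

Regimen A: f = (1/2)^(99/44) ≈ 0.2102; Cmin,ss = (1631/126)·f/(1−f) ≈ 3.445 mg/L.
Regimen B: f = (1/2)^(109/44) ≈ 0.1796; Cmin,ss = (165/126)·f/(1−f) ≈ 0.287 mg/L.
Difference ≈ 3.445 − 0.287 ≈ 3.158 mg/L.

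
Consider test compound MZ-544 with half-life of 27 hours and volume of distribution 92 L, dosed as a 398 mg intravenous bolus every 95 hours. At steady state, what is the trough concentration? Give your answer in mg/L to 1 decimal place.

k = ln2/t½ = ln2/27 ≈ 0.025672 h⁻¹; fraction remaining f = e^(−kτ) = e^(−0.025672×95) ≈ 0.0873.
Accumulation ratio R = 1/(1 − f) ≈ 1/0.9127 ≈ 1.0957.
Each bolus raises the concentration by D/Vd = 398/92 ≈ 4.326 mg/L.
Steady-state peak Cmax,ss = C₀·R ≈ 4.326 × 1.0957 ≈ 4.740 mg/L.
One interval later, Cmin,ss = Cmax,ss·e^(−kτ) ≈ 4.740 × 0.0873 ≈ 0.414 mg/L.

0.4 mg/L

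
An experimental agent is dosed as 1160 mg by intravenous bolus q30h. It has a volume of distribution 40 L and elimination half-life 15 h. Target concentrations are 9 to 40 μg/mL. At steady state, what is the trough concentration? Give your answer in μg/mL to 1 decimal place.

The dosing interval is 2 half-lives, so f = 2^(−2) = 0.25.
Accumulation ratio R = 1/(1 − f) = 1/0.75 = 4/3.
Single-dose peak C₀ = D/Vd = 1160/40 = 29 μg/mL.
Steady-state peak Cmax,ss = C₀·R = 29 × 4/3 ≈ 38.667 μg/mL.
Steady-state trough Cmin,ss = Cmax,ss·f ≈ 38.667 × 0.25 ≈ 9.667 μg/mL.
Trough 9.7 μg/mL vs MEC 9 μg/mL: adequate.

9.7 μg/mL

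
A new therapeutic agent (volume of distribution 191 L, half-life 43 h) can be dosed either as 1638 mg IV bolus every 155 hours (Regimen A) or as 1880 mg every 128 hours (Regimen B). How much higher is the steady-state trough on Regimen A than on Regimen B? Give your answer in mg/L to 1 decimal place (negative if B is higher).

-0.7 mg/L

Regimen A: f = (1/2)^(155/43) ≈ 0.0822; Cmin,ss = (1638/191)·f/(1−f) ≈ 0.768 mg/L.
Regimen B: f = (1/2)^(128/43) ≈ 0.1270; Cmin,ss = (1880/191)·f/(1−f) ≈ 1.432 mg/L.
Difference ≈ 0.768 − 1.432 ≈ -0.664 mg/L.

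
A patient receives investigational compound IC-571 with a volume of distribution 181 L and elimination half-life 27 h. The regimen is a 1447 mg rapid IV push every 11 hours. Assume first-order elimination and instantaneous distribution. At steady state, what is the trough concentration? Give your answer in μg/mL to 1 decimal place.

τ/t½ = 11/27 ≈ 0.40741, so fraction remaining f = (1/2)^(11/27) ≈ 0.7540.
Single-dose peak C₀ = D/Vd = 1447/181 ≈ 7.994 μg/mL.
Steady-state trough Cmin,ss = C₀·f/(1−f) ≈ 7.994 × 0.7540/0.2460 ≈ 24.502 μg/mL.

24.5 μg/mL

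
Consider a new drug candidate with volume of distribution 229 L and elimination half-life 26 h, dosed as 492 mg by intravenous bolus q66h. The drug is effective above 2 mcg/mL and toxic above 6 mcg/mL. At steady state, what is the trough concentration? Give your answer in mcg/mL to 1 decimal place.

0.4 mcg/mL

τ/t½ = 66/26 ≈ 2.5385, so fraction remaining f = (1/2)^(66/26) ≈ 0.1721.
Each bolus raises the concentration by D/Vd = 492/229 ≈ 2.148 mcg/mL.
Steady-state trough Cmin,ss = C₀·f/(1−f) ≈ 2.148 × 0.1721/0.8279 ≈ 0.447 mcg/mL.
Trough 0.4 mcg/mL vs MEC 2 mcg/mL: subtherapeutic.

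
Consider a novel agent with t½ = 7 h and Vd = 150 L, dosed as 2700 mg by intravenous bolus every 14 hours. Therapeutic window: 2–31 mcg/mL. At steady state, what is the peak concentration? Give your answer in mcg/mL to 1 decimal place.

τ = 14 h = 2 half-lives, so f = (1/2)^2 = 0.25.
At steady state, R = 1/(1 − 0.25) = 4/3.
Single-dose peak C₀ = D/Vd = 2700/150 = 18 mcg/mL.
Steady-state peak Cmax,ss = C₀·R = 18 × 4/3 ≈ 24.000 mcg/mL.
Peak 24.0 mcg/mL vs MTC 31 mcg/mL: below toxic threshold.

24.0 mcg/mL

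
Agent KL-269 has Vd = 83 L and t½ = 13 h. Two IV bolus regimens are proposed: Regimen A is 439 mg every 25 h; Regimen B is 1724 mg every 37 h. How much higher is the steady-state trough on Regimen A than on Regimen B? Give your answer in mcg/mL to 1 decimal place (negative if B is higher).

Regimen A: f = (1/2)^(25/13) ≈ 0.2637; Cmin,ss = (439/83)·f/(1−f) ≈ 1.894 mcg/mL.
Regimen B: f = (1/2)^(37/13) ≈ 0.1391; Cmin,ss = (1724/83)·f/(1−f) ≈ 3.356 mcg/mL.
Difference ≈ 1.894 − 3.356 ≈ -1.462 mcg/mL.

-1.5 mcg/mL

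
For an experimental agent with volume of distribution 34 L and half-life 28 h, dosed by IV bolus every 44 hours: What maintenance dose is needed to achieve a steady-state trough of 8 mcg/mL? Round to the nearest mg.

τ/t½ = 44/28 ≈ 1.5714, so f = (1/2)^(44/28) ≈ 0.336475.
Cmin,ss = (D/Vd)·f/(1−f), so D = Cmin,ss·Vd·(1−f)/f.
D = 8 × 34 × (1−f)/f ≈ 8 × 34 × 1.97199 ≈ 536.38 mg.

536 mg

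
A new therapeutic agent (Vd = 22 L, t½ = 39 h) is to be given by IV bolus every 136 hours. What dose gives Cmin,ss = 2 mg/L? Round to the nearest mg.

τ/t½ = 136/39 ≈ 3.4872, so f = (1/2)^(136/39) ≈ 0.089177.
Cmin,ss = (D/Vd)·f/(1−f), so D = Cmin,ss·Vd·(1−f)/f.
D = 2 × 22 × (1−f)/f ≈ 2 × 22 × 10.21365 ≈ 449.40 mg.

449 mg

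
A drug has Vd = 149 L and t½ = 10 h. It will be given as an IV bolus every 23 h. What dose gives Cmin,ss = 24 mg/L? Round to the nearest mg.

τ/t½ = 23/10 ≈ 2.3, so f = (1/2)^(23/10) ≈ 0.203063.
Cmin,ss = (D/Vd)·f/(1−f), so D = Cmin,ss·Vd·(1−f)/f.
D = 24 × 149 × (1−f)/f ≈ 24 × 149 × 3.92458 ≈ 14034.30 mg.

14034 mg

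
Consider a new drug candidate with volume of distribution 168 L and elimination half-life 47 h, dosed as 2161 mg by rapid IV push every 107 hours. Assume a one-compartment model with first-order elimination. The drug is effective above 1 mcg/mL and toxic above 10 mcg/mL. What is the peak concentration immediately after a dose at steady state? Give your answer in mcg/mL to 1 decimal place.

16.2 mcg/mL

τ/t½ = 107/47 ≈ 2.2766, so fraction remaining f = (1/2)^(107/47) ≈ 0.2064.
At steady state, accumulation factor R = 1/(1 − e^(−kτ)) ≈ 1.2601.
Single-dose peak C₀ = D/Vd = 2161/168 ≈ 12.863 mcg/mL.
Cmax,ss = C₀/(1 − f) ≈ 12.863/0.7936 ≈ 16.208 mcg/mL.
Peak 16.2 mcg/mL vs MTC 10 mcg/mL: exceeds toxic threshold.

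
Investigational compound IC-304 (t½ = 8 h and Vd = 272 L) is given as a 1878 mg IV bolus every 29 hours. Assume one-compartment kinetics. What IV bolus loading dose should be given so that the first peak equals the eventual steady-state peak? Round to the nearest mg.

2044 mg

f = (1/2)^(29/8) ≈ 0.081052; accumulation ratio R = 1/(1−f) ≈ 1.08820.
Loading dose to hit Cmax,ss on first dose: D_load = D_maint·R ≈ 1878 × 1.08820 ≈ 2043.64 mg.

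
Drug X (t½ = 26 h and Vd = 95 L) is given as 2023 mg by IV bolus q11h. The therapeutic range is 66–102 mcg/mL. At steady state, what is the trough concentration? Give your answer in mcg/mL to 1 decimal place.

k = ln2/t½ = ln2/26 ≈ 0.026660 h⁻¹; fraction remaining f = e^(−kτ) = e^(−0.026660×11) ≈ 0.7458.
At steady state, accumulation factor R = 1/(1 − e^(−kτ)) ≈ 3.9339.
Single-dose peak C₀ = D/Vd = 2023/95 ≈ 21.295 mcg/mL.
Steady-state peak Cmax,ss = C₀·R ≈ 21.295 × 3.9339 ≈ 83.772 mcg/mL.
One interval later, Cmin,ss = Cmax,ss·e^(−kτ) ≈ 83.772 × 0.7458 ≈ 62.477 mcg/mL.
Trough 62.5 mcg/mL vs MEC 66 mcg/mL: subtherapeutic.

62.5 mcg/mL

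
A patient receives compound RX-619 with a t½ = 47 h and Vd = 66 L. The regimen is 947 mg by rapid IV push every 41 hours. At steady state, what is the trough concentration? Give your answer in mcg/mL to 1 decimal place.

17.3 mcg/mL

τ/t½ = 41/47 ≈ 0.87234, so fraction remaining f = (1/2)^(41/47) ≈ 0.5463.
At steady state, accumulation factor R = 1/(1 − e^(−kτ)) ≈ 2.2041.
Each bolus raises the concentration by D/Vd = 947/66 ≈ 14.348 mcg/mL.
Steady-state peak Cmax,ss = C₀·R ≈ 14.348 × 2.2041 ≈ 31.624 mcg/mL.
Steady-state trough Cmin,ss = Cmax,ss·f ≈ 31.624 × 0.5463 ≈ 17.276 mcg/mL.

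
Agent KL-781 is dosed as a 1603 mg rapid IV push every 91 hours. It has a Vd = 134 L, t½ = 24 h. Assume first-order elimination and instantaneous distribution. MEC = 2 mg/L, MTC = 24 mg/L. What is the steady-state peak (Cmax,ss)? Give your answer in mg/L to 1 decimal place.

Over one 91-h interval, 91/24 ≈ 3.7917 half-lives elapse, leaving f ≈ 0.0722 of each dose.
Accumulation ratio R = 1/(1 − f) ≈ 1/0.9278 ≈ 1.0778.
Each bolus raises the concentration by D/Vd = 1603/134 ≈ 11.963 mg/L.
Steady-state peak Cmax,ss = C₀·R ≈ 11.963 × 1.0778 ≈ 12.894 mg/L.
Peak 12.9 mg/L vs MTC 24 mg/L: below toxic threshold.

12.9 mg/L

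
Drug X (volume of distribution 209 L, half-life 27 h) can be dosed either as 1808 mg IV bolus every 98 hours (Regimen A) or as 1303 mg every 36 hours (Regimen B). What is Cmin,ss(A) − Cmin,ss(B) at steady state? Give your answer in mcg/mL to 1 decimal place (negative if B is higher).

Regimen A: f = (1/2)^(98/27) ≈ 0.0808; Cmin,ss = (1808/209)·f/(1−f) ≈ 0.760 mcg/mL.
Regimen B: f = (1/2)^(36/27) ≈ 0.3969; Cmin,ss = (1303/209)·f/(1−f) ≈ 4.103 mcg/mL.
Difference ≈ 0.760 − 4.103 ≈ -3.343 mcg/mL.

-3.3 mcg/mL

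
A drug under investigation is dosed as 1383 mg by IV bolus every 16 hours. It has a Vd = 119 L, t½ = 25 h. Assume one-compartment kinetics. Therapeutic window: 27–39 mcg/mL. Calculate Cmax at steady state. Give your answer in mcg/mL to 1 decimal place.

Over one 16-h interval, 16/25 ≈ 0.64 half-lives elapse, leaving f ≈ 0.6417 of each dose.
At steady state, accumulation factor R = 1/(1 − e^(−kτ)) ≈ 2.7910.
Single-dose peak C₀ = D/Vd = 1383/119 ≈ 11.622 mcg/mL.
Steady-state peak Cmax,ss = C₀·R ≈ 11.622 × 2.7910 ≈ 32.437 mcg/mL.
Peak 32.4 mcg/mL vs MTC 39 mcg/mL: below toxic threshold.

32.4 mcg/mL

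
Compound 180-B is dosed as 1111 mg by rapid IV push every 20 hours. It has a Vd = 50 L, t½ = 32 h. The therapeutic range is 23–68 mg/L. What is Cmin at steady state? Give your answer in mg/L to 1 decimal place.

τ/t½ = 20/32 ≈ 0.625, so fraction remaining f = (1/2)^(20/32) ≈ 0.6484.
Single-dose peak C₀ = D/Vd = 1111/50 ≈ 22.220 mg/L.
Steady-state trough Cmin,ss = C₀·f/(1−f) ≈ 22.220 × 0.6484/0.3516 ≈ 40.977 mg/L.
Trough 41.0 mg/L vs MEC 23 mg/L: adequate.

41.0 mg/L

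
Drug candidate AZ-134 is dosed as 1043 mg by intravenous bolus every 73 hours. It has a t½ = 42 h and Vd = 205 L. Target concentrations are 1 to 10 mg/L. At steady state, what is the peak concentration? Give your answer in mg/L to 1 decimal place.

Over one 73-h interval, 73/42 ≈ 1.7381 half-lives elapse, leaving f ≈ 0.2998 of each dose.
Accumulation ratio R = 1/(1 − f) ≈ 1/0.7002 ≈ 1.4282.
Each bolus raises the concentration by D/Vd = 1043/205 ≈ 5.088 mg/L.
Steady-state peak Cmax,ss = C₀·R ≈ 5.088 × 1.4282 ≈ 7.267 mg/L.
Peak 7.3 mg/L vs MTC 10 mg/L: below toxic threshold.

7.3 mg/L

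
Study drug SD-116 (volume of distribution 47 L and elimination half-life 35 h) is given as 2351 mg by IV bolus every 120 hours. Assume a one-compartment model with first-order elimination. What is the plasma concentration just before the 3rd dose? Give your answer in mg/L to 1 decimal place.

f = (1/2)^(τ/t½) = (1/2)^(120/35) ≈ 0.0929.
C₀ = D/Vd = 2351/47 ≈ 50.021 mg/L.
Before the 3rd dose, 2 doses have been given. Superposition: Cmin = C₀·(f + f²).
≈ 50.021 × (0.0929 + 0.0086) ≈ 50.021 × 0.1015 ≈ 5.077 mg/L.

5.1 mg/L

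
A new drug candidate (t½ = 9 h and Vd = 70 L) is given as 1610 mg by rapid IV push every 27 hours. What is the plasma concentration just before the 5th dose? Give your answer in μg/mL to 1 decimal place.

3.3 μg/mL

f = (1/2)^(τ/t½) = (1/2)^(27/9) ≈ 0.1250.
C₀ = D/Vd = 1610/70 ≈ 23.000 μg/mL.
Before the 5th dose, 4 doses have been given. Superposition: Cmin = C₀·(f + f² + … + f^4).
≈ 23.000 × (0.1250 + 0.0156 + 0.0020 + 0.0002) ≈ 23.000 × 0.1428 ≈ 3.284 μg/mL.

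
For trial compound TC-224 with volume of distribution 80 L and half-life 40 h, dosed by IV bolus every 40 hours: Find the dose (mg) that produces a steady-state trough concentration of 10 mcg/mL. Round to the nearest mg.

800 mg

τ/t½ = 40/40 ≈ 1, so f = (1/2)^(40/40) ≈ 0.500000.
Cmin,ss = (D/Vd)·f/(1−f), so D = Cmin,ss·Vd·(1−f)/f.
D = 10 × 80 × (1−f)/f ≈ 10 × 80 × 1.00000 ≈ 800.00 mg.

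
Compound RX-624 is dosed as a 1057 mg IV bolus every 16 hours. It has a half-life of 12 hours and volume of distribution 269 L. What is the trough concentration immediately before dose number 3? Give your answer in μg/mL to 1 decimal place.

f = (1/2)^(τ/t½) = (1/2)^(16/12) ≈ 0.3969.
C₀ = D/Vd = 1057/269 ≈ 3.929 μg/mL.
Before the 3rd dose, 2 doses have been given. Superposition: Cmin = C₀·(f + f²).
≈ 3.929 × (0.3969 + 0.1575) ≈ 3.929 × 0.5544 ≈ 2.178 μg/mL.

2.2 μg/mL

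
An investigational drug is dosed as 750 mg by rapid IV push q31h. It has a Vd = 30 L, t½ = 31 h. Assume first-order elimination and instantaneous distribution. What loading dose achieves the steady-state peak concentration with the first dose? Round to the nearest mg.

1500 mg

f = (1/2)^(31/31) ≈ 0.500000; accumulation ratio R = 1/(1−f) ≈ 2.00000.
Loading dose to hit Cmax,ss on first dose: D_load = D_maint·R ≈ 750 × 2.00000 ≈ 1500.00 mg.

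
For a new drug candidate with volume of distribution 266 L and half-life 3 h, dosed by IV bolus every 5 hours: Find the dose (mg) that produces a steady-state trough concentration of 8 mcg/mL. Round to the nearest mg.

τ/t½ = 5/3 ≈ 1.6667, so f = (1/2)^(5/3) ≈ 0.314980.
Cmin,ss = (D/Vd)·f/(1−f), so D = Cmin,ss·Vd·(1−f)/f.
D = 8 × 266 × (1−f)/f ≈ 8 × 266 × 2.17480 ≈ 4627.97 mg.

4628 mg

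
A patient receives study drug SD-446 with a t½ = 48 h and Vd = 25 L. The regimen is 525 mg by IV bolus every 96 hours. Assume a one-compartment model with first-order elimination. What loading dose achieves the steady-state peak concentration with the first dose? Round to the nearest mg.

700 mg

f = (1/2)^(96/48) ≈ 0.250000; accumulation ratio R = 1/(1−f) ≈ 1.33333.
Loading dose to hit Cmax,ss on first dose: D_load = D_maint·R ≈ 525 × 1.33333 ≈ 700.00 mg.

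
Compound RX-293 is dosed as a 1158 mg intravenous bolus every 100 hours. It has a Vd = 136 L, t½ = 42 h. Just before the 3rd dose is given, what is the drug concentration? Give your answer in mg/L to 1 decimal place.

f = (1/2)^(τ/t½) = (1/2)^(100/42) ≈ 0.1920.
C₀ = D/Vd = 1158/136 ≈ 8.515 mg/L.
Before the 3rd dose, 2 doses have been given. Superposition: Cmin = C₀·(f + f²).
≈ 8.515 × (0.1920 + 0.0369) ≈ 8.515 × 0.2289 ≈ 1.949 mg/L.

1.9 mg/L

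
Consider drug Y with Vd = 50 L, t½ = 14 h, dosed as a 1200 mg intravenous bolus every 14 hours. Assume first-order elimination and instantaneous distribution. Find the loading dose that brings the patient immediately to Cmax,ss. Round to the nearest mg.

2400 mg

f = (1/2)^(14/14) ≈ 0.500000; accumulation ratio R = 1/(1−f) ≈ 2.00000.
Loading dose to hit Cmax,ss on first dose: D_load = D_maint·R ≈ 1200 × 2.00000 ≈ 2400.00 mg.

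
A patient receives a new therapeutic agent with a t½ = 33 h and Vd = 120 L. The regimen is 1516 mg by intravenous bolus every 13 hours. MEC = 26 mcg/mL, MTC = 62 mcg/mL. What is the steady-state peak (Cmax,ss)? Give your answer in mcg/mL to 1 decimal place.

52.9 mcg/mL

τ/t½ = 13/33 ≈ 0.39394, so fraction remaining f = (1/2)^(13/33) ≈ 0.7610.
Accumulation ratio R = 1/(1 − f) ≈ 1/0.2390 ≈ 4.1841.
Each bolus raises the concentration by D/Vd = 1516/120 ≈ 12.633 mcg/mL.
Steady-state peak Cmax,ss = C₀·R ≈ 12.633 × 4.1841 ≈ 52.858 mcg/mL.
Peak 52.9 mcg/mL vs MTC 62 mcg/mL: below toxic threshold.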